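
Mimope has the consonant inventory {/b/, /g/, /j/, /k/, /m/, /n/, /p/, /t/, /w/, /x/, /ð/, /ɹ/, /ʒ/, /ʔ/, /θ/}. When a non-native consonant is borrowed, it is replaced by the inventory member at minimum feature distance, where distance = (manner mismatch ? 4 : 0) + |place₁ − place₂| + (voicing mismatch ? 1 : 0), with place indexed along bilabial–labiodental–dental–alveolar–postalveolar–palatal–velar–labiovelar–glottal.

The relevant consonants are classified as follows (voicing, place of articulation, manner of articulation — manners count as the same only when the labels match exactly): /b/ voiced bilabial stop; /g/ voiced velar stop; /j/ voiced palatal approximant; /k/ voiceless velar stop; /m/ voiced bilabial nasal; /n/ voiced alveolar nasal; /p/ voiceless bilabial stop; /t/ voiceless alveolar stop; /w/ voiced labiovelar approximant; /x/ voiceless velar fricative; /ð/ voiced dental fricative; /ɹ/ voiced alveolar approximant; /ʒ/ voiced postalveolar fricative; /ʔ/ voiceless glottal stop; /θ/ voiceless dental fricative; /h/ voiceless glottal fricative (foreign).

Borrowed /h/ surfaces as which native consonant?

/x/ is closest: same manner (fricative), place distance 2 (glottal→velar), same voicing; total 2. Next closest is /ʔ/ at distance 4.

x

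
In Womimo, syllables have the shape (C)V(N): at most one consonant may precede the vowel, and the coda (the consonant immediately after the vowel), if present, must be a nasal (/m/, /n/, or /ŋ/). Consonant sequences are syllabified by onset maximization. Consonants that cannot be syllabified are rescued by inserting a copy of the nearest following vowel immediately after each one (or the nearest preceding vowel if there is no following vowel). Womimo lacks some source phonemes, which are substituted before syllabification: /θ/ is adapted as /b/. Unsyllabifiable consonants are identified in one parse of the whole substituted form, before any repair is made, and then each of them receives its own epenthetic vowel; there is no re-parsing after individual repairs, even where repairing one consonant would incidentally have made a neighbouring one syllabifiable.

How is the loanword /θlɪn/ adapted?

bɪlɪn

Substitution: /θ/ → /b/, giving /blɪn/.
The consonants /b/ cannot be parsed into a legal (C)V(N) syllable (only a nasal (/m/, /n/, or /ŋ/) is licensed in coda position; onsets are limited to one consonant).
Inserting the epenthetic vowel yields /b/ → /bɪ/.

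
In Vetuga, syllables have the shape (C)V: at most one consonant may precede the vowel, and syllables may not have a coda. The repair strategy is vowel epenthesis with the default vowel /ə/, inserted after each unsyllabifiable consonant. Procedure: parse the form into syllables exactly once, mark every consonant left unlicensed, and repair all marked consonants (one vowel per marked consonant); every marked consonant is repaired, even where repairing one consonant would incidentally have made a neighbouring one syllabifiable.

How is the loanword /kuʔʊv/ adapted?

Under (C)V, the unsyllabifiable consonants are /v/ (no codas are permitted; onsets are limited to one consonant).
Each unlicensed consonant becomes the onset of a new syllable: /v/ → /və/.

kuʔʊvə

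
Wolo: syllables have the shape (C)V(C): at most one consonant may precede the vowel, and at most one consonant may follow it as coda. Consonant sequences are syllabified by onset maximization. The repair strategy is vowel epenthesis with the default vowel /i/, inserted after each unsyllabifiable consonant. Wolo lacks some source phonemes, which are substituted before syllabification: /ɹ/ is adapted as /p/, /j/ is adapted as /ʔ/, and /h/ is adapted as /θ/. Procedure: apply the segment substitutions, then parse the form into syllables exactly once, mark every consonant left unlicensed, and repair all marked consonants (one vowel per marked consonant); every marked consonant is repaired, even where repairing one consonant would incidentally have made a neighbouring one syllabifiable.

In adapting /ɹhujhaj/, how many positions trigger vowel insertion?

1

After substitution the input is /pθuʔθaʔ/.
The unsyllabifiable consonants are /p/; each receives one epenthetic vowel.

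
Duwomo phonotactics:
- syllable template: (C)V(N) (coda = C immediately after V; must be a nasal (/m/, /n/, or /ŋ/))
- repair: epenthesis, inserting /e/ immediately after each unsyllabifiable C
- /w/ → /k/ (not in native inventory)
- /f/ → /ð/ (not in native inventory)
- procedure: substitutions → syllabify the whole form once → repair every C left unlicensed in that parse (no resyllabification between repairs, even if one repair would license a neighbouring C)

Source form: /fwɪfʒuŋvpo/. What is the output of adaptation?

Substitution: /f/ → /ð/, /w/ → /k/, giving /ðkɪðʒuŋvpo/.
Syllabifying with onset maximization leaves /ð/, /ð/, /v/ stranded (only a nasal (/m/, /n/, or /ŋ/) is licensed in coda position; onsets are limited to one consonant).
Inserting the epenthetic vowel yields /ð/ → /ðe/, /ð/ → /ðe/, /v/ → /ve/.

ðekɪðeʒuŋvepo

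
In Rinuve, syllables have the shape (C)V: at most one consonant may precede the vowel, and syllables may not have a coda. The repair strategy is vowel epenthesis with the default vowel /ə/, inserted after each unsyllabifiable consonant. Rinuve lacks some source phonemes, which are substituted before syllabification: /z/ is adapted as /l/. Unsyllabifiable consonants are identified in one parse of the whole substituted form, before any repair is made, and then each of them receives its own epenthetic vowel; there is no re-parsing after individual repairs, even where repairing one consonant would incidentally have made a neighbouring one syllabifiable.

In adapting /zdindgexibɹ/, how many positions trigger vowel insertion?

After substitution the input is /ldindgexibɹ/.
The unsyllabifiable consonants are /l/, /n/, /d/, /b/, /ɹ/; each receives one epenthetic vowel.

5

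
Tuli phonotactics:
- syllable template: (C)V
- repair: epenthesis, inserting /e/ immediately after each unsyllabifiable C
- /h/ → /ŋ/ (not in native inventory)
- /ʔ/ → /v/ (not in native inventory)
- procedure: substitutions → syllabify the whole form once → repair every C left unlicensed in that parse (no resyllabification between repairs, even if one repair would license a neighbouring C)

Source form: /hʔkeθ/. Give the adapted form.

Substitution: /h/ → /ŋ/, /ʔ/ → /v/, giving /ŋvkeθ/.
Syllabifying with onset maximization leaves /ŋ/, /v/, /θ/ stranded (no codas are permitted; onsets are limited to one consonant).
Epenthesis after each stranded consonant: /ŋ/ → /ŋe/, /v/ → /ve/, /θ/ → /θe/.

ŋevekeθe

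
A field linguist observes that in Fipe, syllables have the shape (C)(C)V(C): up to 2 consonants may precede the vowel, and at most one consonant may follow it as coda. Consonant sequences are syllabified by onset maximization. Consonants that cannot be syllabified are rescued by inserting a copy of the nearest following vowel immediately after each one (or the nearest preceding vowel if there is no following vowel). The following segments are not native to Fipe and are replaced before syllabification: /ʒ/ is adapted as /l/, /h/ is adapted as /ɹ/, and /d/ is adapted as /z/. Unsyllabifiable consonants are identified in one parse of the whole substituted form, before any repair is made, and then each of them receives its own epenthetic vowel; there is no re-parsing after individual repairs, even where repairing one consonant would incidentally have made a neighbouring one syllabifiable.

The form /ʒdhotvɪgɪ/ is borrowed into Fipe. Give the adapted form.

lozɹotvɪgɪ

Substitution: /ʒ/ → /l/, /d/ → /z/, /h/ → /ɹ/, giving /lzɹotvɪgɪ/.
The consonants /l/ cannot be parsed into a legal (C)(C)V(C) syllable (at most one coda consonant is licensed; onsets may contain at most 2 consonants).
Inserting the epenthetic vowel yields /l/ → /lo/.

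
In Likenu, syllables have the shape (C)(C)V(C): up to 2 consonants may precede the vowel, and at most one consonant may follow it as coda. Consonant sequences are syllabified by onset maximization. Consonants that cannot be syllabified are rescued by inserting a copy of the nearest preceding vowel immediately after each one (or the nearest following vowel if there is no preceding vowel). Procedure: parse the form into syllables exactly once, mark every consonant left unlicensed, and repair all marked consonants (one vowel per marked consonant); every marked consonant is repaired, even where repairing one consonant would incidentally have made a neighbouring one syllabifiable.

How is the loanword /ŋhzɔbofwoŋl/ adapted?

ŋɔhzɔbofwoŋlo

Syllabifying with onset maximization leaves /ŋ/, /l/ stranded (at most one coda consonant is licensed; onsets may contain at most 2 consonants).
Each unlicensed consonant becomes the onset of a new syllable: /ŋ/ → /ŋɔ/, /l/ → /lo/.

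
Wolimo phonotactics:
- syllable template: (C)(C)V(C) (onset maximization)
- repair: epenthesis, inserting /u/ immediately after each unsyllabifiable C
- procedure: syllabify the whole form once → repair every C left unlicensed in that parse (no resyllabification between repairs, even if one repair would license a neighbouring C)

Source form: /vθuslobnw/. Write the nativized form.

vθuslobnuwu

Under (C)(C)V(C), the unsyllabifiable consonants are /n/, /w/ (at most one coda consonant is licensed; onsets may contain at most 2 consonants).
Each unlicensed consonant becomes the onset of a new syllable: /n/ → /nu/, /w/ → /wu/.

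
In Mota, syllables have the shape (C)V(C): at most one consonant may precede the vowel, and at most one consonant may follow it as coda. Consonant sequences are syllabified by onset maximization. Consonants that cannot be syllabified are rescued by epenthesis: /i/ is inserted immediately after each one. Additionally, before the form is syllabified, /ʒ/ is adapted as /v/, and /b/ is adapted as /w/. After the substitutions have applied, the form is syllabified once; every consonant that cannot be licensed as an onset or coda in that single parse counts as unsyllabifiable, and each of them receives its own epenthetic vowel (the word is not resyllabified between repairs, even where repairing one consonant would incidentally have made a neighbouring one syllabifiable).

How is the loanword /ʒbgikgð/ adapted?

viwigikgiði

Substitution: /ʒ/ → /v/, /b/ → /w/, giving /vwgikgð/.
The consonants /v/, /w/, /g/, /ð/ cannot be parsed into a legal (C)V(C) syllable (at most one coda consonant is licensed; onsets are limited to one consonant).
Inserting the epenthetic vowel yields /v/ → /vi/, /w/ → /wi/, /g/ → /gi/, /ð/ → /ði/.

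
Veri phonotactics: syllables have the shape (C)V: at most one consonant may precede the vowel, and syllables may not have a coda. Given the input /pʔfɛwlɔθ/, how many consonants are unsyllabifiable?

4

Syllabifying with onset maximization leaves /p/, /ʔ/, /w/, /θ/ stranded (no codas are permitted; onsets are limited to one consonant).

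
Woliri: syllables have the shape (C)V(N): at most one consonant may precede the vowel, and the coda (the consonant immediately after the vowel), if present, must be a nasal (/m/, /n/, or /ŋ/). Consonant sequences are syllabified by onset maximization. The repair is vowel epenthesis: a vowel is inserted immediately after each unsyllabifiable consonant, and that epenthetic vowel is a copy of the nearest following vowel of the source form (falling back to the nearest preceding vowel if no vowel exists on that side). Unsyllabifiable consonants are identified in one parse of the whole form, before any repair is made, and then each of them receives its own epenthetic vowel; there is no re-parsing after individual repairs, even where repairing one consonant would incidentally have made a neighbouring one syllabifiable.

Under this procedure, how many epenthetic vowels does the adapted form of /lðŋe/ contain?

2

The unsyllabifiable consonants are /l/, /ð/; each receives one epenthetic vowel.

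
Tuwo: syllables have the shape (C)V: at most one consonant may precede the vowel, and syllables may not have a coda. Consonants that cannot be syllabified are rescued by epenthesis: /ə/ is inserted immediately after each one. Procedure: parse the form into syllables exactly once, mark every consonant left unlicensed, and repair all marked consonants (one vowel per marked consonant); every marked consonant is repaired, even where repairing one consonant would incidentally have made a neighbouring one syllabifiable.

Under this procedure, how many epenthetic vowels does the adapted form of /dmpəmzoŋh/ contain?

The unsyllabifiable consonants are /d/, /m/, /m/, /ŋ/, /h/; each receives one epenthetic vowel.

5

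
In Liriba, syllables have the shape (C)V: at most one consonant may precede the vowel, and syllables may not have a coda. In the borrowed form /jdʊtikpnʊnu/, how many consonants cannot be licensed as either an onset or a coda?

Under (C)V, the unsyllabifiable consonants are /j/, /k/, /p/ (no codas are permitted; onsets are limited to one consonant).

3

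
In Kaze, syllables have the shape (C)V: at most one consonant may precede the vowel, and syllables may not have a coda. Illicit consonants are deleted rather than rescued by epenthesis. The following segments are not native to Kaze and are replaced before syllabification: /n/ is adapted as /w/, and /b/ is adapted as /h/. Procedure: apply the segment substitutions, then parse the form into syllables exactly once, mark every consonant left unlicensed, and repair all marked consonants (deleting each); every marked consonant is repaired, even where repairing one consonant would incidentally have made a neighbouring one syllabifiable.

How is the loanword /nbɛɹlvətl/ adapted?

hɛvə

Substitution: /n/ → /w/, /b/ → /h/, giving /whɛɹlvətl/.
The consonants /w/, /ɹ/, /l/, /t/, /l/ cannot be parsed into a legal (C)V syllable (no codas are permitted; onsets are limited to one consonant).
Deleting the stranded consonants removes /w/, /ɹ/, /l/, /t/, /l/.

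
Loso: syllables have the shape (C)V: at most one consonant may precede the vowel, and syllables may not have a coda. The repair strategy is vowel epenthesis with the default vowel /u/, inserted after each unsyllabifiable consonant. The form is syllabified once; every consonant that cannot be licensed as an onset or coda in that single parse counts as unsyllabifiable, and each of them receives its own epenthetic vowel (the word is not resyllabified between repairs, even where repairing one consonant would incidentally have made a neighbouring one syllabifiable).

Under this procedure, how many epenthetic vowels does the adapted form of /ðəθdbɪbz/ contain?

The unsyllabifiable consonants are /θ/, /d/, /b/, /z/; each receives one epenthetic vowel.

4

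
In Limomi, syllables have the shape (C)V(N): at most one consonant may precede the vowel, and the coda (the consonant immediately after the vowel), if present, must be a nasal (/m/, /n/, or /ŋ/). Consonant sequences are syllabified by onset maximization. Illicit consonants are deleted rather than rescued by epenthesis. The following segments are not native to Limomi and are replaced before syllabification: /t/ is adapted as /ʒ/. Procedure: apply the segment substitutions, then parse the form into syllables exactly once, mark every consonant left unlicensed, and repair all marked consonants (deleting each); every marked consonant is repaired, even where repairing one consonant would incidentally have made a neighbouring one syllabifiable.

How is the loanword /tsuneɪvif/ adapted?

Substitution: /t/ → /ʒ/, giving /ʒsuneɪvif/.
Syllabifying with onset maximization leaves /ʒ/, /f/ stranded (only a nasal (/m/, /n/, or /ŋ/) is licensed in coda position; onsets are limited to one consonant).
Deleting the stranded consonants removes /ʒ/, /f/.

suneɪvi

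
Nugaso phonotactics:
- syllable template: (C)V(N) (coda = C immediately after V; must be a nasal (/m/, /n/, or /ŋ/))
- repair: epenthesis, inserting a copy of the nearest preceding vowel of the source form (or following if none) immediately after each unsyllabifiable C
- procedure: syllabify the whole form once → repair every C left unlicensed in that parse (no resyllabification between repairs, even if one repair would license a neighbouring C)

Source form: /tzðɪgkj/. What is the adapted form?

Under (C)V(N), the unsyllabifiable consonants are /t/, /z/, /g/, /k/, /j/ (only a nasal (/m/, /n/, or /ŋ/) is licensed in coda position; onsets are limited to one consonant).
Each unlicensed consonant becomes the onset of a new syllable: /t/ → /tɪ/, /z/ → /zɪ/, /g/ → /gɪ/, /k/ → /kɪ/, /j/ → /jɪ/.

tɪzɪðɪgɪkɪjɪ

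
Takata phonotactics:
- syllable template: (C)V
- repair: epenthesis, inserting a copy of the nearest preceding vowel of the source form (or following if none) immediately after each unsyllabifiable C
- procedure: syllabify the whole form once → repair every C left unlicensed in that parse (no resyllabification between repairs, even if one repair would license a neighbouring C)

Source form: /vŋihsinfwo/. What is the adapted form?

viŋihisinifiwo

The consonants /v/, /h/, /n/, /f/ cannot be parsed into a legal (C)V syllable (no codas are permitted; onsets are limited to one consonant).
Epenthesis after each stranded consonant: /v/ → /vi/, /h/ → /hi/, /n/ → /ni/, /f/ → /fi/.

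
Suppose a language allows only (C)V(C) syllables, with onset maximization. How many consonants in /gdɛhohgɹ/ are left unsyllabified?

3

The consonants /g/, /g/, /ɹ/ cannot be parsed into a legal (C)V(C) syllable (at most one coda consonant is licensed; onsets are limited to one consonant).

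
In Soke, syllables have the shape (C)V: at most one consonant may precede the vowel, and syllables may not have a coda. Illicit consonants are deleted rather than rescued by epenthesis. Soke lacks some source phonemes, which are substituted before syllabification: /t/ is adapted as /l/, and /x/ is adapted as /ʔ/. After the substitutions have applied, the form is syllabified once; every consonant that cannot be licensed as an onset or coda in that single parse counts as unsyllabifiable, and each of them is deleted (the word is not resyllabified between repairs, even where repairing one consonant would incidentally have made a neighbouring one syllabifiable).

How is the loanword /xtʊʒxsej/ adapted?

Substitution: /x/ → /ʔ/, /t/ → /l/, giving /ʔlʊʒʔsej/.
Syllabifying with onset maximization leaves /ʔ/, /ʒ/, /ʔ/, /j/ stranded (no codas are permitted; onsets are limited to one consonant).
Deletion applies to /ʔ/, /ʒ/, /ʔ/, /j/.

lʊse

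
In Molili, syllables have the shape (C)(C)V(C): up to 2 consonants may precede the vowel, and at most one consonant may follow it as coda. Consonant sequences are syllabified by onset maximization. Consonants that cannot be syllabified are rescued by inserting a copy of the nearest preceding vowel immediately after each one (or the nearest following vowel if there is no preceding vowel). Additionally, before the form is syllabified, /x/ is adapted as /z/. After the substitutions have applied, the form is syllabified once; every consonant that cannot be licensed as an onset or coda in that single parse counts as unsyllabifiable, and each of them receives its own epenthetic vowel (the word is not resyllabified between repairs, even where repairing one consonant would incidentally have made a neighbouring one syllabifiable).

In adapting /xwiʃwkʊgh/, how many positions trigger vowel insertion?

1

After substitution the input is /zwiʃwkʊgh/.
The unsyllabifiable consonants are /h/; each receives one epenthetic vowel.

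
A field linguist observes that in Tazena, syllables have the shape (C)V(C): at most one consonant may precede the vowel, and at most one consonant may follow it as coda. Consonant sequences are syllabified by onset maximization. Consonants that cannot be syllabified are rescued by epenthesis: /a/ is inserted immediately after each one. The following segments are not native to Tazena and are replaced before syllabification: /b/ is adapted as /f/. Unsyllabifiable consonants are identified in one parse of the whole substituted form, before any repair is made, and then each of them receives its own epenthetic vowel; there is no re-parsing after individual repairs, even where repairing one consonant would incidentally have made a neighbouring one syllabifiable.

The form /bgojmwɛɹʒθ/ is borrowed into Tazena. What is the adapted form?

fagojmawɛɹʒaθa

Substitution: /b/ → /f/, giving /fgojmwɛɹʒθ/.
Under (C)V(C), the unsyllabifiable consonants are /f/, /m/, /ʒ/, /θ/ (at most one coda consonant is licensed; onsets are limited to one consonant).
Epenthesis after each stranded consonant: /f/ → /fa/, /m/ → /ma/, /ʒ/ → /ʒa/, /θ/ → /θa/.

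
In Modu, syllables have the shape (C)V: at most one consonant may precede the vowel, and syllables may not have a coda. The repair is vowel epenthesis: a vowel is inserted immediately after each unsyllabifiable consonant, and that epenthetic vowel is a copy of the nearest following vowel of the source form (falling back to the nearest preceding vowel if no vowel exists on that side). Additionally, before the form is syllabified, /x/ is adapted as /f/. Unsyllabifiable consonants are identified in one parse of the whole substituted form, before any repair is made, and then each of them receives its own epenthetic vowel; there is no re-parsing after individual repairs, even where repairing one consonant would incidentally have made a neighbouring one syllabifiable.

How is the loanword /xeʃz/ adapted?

Substitution: /x/ → /f/, giving /feʃz/.
Syllabifying with onset maximization leaves /ʃ/, /z/ stranded (no codas are permitted; onsets are limited to one consonant).
Each unlicensed consonant becomes the onset of a new syllable: /ʃ/ → /ʃe/, /z/ → /ze/.

feʃeze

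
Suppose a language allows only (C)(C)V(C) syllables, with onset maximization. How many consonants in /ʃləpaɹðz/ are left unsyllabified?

2

Syllabifying with onset maximization leaves /ð/, /z/ stranded (at most one coda consonant is licensed; onsets may contain at most 2 consonants).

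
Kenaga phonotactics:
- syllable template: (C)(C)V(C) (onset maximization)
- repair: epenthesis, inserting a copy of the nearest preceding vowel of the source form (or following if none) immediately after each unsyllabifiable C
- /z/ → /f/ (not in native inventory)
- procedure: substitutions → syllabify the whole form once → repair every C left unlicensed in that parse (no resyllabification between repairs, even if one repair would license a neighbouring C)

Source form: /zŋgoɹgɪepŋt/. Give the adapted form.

Substitution: /z/ → /f/, giving /fŋgoɹgɪepŋt/.
Syllabifying with onset maximization leaves /f/, /ŋ/, /t/ stranded (at most one coda consonant is licensed; onsets may contain at most 2 consonants).
Each unlicensed consonant becomes the onset of a new syllable: /f/ → /fo/, /ŋ/ → /ŋe/, /t/ → /te/.

foŋgoɹgɪepŋete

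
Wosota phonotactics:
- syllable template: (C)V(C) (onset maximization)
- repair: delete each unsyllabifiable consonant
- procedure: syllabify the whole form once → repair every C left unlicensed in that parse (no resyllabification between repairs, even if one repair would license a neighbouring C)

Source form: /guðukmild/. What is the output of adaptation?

guðukmil

The consonants /d/ cannot be parsed into a legal (C)V(C) syllable (at most one coda consonant is licensed; onsets are limited to one consonant).
Deleting the stranded consonants removes /d/.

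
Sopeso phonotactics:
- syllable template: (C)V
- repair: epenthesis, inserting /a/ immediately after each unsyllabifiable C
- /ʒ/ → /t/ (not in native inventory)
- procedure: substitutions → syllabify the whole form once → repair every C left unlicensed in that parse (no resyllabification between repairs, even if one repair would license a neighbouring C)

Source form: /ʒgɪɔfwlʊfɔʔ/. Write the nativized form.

Substitution: /ʒ/ → /t/, giving /tgɪɔfwlʊfɔʔ/.
The consonants /t/, /f/, /w/, /ʔ/ cannot be parsed into a legal (C)V syllable (no codas are permitted; onsets are limited to one consonant).
Epenthesis after each stranded consonant: /t/ → /ta/, /f/ → /fa/, /w/ → /wa/, /ʔ/ → /ʔa/.

tagɪɔfawalʊfɔʔa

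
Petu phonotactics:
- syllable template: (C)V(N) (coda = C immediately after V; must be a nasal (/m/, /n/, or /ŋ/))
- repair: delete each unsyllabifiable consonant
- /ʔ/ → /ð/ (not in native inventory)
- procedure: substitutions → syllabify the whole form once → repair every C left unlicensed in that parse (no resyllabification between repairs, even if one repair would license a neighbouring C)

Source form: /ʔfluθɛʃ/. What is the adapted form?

Substitution: /ʔ/ → /ð/, giving /ðfluθɛʃ/.
Under (C)V(N), the unsyllabifiable consonants are /ð/, /f/, /ʃ/ (only a nasal (/m/, /n/, or /ŋ/) is licensed in coda position; onsets are limited to one consonant).
Each unlicensed consonant is deleted: /ð/, /f/, /ʃ/.

luθɛ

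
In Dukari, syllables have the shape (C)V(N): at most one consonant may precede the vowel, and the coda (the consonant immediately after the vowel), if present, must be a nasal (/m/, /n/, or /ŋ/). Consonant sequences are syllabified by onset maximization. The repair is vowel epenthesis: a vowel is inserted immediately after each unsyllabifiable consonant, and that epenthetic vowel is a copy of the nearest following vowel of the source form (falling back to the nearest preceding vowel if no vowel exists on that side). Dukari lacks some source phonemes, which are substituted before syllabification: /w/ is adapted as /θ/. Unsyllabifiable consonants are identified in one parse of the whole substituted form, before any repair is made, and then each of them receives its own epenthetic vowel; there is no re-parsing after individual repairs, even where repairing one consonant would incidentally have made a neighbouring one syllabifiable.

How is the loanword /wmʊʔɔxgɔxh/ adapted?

θʊmʊʔɔxɔgɔxɔhɔ

Substitution: /w/ → /θ/, giving /θmʊʔɔxgɔxh/.
Syllabifying with onset maximization leaves /θ/, /x/, /x/, /h/ stranded (only a nasal (/m/, /n/, or /ŋ/) is licensed in coda position; onsets are limited to one consonant).
Each unlicensed consonant becomes the onset of a new syllable: /θ/ → /θʊ/, /x/ → /xɔ/, /x/ → /xɔ/, /h/ → /hɔ/.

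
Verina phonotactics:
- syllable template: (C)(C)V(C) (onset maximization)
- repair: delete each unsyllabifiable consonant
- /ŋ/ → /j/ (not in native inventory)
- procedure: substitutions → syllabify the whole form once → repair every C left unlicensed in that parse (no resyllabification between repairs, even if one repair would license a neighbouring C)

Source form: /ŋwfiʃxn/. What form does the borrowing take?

wfiʃ

Substitution: /ŋ/ → /j/, giving /jwfiʃxn/.
The consonants /j/, /x/, /n/ cannot be parsed into a legal (C)(C)V(C) syllable (at most one coda consonant is licensed; onsets may contain at most 2 consonants).
Deleting the stranded consonants removes /j/, /x/, /n/.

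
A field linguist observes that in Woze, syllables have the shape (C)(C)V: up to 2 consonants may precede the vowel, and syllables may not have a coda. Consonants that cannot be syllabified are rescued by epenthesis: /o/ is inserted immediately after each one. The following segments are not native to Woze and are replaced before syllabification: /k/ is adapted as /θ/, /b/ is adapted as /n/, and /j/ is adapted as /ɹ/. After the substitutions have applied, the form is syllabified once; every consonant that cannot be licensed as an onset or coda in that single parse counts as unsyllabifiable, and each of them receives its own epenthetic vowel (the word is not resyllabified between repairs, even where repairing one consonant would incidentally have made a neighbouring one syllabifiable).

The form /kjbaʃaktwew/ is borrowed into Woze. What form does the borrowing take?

Substitution: /k/ → /θ/, /j/ → /ɹ/, /b/ → /n/, giving /θɹnaʃaθtwew/.
Syllabifying with onset maximization leaves /θ/, /θ/, /w/ stranded (no codas are permitted; onsets may contain at most 2 consonants).
Epenthesis after each stranded consonant: /θ/ → /θo/, /θ/ → /θo/, /w/ → /wo/.

θoɹnaʃaθotwewo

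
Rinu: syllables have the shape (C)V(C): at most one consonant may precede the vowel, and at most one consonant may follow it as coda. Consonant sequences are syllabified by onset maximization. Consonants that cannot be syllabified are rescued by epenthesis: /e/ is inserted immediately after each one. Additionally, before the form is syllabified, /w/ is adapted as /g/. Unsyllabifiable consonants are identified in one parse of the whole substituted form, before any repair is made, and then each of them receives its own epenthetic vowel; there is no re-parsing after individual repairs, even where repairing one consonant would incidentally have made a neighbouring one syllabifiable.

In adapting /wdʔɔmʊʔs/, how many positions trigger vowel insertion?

3

After substitution the input is /gdʔɔmʊʔs/.
The unsyllabifiable consonants are /g/, /d/, /s/; each receives one epenthetic vowel.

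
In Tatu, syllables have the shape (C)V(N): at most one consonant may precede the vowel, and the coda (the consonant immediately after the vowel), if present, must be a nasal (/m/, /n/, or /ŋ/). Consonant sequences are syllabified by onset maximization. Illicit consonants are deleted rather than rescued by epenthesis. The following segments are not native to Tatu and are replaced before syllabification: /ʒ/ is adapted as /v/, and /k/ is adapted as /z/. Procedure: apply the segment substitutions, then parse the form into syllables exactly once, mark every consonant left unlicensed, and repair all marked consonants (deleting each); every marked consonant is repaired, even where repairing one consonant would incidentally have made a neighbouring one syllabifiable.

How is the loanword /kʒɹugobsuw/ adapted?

Substitution: /k/ → /z/, /ʒ/ → /v/, giving /zvɹugobsuw/.
The consonants /z/, /v/, /b/, /w/ cannot be parsed into a legal (C)V(N) syllable (only a nasal (/m/, /n/, or /ŋ/) is licensed in coda position; onsets are limited to one consonant).
Deleting the stranded consonants removes /z/, /v/, /b/, /w/.

ɹugosu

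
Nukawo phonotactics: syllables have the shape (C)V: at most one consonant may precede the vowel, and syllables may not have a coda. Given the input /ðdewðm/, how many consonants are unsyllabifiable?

The consonants /ð/, /w/, /ð/, /m/ cannot be parsed into a legal (C)V syllable (no codas are permitted; onsets are limited to one consonant).

4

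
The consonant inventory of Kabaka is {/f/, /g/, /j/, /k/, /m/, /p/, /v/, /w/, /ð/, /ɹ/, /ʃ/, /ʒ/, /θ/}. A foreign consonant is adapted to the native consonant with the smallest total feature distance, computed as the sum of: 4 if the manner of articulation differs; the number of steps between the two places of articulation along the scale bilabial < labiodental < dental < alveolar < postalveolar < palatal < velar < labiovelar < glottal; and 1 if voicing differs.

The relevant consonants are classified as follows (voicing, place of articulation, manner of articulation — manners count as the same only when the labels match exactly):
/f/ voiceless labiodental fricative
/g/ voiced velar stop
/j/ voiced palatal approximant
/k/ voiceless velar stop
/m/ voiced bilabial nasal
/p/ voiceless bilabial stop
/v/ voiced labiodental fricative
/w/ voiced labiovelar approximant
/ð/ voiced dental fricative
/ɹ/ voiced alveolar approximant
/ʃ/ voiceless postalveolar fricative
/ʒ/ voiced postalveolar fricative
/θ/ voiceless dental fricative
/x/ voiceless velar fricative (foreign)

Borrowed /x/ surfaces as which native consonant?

/ʃ/ is closest: same manner (fricative), place distance 2 (velar→postalveolar), same voicing; total 2. Next closest is /ʒ/ at distance 3.

ʃ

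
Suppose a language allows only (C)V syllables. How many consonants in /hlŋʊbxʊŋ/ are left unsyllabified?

Under (C)V, the unsyllabifiable consonants are /h/, /l/, /b/, /ŋ/ (no codas are permitted; onsets are limited to one consonant).

4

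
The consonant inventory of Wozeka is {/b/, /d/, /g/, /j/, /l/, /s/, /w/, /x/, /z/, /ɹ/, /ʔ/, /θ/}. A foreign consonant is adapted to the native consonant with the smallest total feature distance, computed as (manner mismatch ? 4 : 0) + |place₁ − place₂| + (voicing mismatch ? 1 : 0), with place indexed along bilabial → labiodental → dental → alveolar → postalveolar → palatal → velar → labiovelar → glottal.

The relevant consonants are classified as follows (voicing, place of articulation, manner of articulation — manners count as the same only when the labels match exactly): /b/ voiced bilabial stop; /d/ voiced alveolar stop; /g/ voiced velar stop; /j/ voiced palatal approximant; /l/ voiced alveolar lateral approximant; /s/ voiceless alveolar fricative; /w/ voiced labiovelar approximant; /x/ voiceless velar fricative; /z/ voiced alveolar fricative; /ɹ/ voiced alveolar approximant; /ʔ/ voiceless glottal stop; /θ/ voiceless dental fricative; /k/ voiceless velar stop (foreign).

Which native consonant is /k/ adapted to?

g

/g/ is closest: same manner (stop), place distance 0 (velar→velar), voicing differs (+1); total 1. Next closest is /ʔ/ at distance 2.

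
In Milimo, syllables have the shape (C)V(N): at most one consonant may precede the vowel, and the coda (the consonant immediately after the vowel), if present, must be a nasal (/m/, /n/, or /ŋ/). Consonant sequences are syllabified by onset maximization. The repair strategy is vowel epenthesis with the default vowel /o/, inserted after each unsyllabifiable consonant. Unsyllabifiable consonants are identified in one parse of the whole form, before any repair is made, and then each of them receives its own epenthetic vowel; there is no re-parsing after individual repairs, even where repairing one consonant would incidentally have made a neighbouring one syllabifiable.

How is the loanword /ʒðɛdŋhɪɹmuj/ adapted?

ʒoðɛdoŋohɪɹomujo

Syllabifying with onset maximization leaves /ʒ/, /d/, /ŋ/, /ɹ/, /j/ stranded (only a nasal (/m/, /n/, or /ŋ/) is licensed in coda position; onsets are limited to one consonant).
Each unlicensed consonant becomes the onset of a new syllable: /ʒ/ → /ʒo/, /d/ → /do/, /ŋ/ → /ŋo/, /ɹ/ → /ɹo/, /j/ → /jo/.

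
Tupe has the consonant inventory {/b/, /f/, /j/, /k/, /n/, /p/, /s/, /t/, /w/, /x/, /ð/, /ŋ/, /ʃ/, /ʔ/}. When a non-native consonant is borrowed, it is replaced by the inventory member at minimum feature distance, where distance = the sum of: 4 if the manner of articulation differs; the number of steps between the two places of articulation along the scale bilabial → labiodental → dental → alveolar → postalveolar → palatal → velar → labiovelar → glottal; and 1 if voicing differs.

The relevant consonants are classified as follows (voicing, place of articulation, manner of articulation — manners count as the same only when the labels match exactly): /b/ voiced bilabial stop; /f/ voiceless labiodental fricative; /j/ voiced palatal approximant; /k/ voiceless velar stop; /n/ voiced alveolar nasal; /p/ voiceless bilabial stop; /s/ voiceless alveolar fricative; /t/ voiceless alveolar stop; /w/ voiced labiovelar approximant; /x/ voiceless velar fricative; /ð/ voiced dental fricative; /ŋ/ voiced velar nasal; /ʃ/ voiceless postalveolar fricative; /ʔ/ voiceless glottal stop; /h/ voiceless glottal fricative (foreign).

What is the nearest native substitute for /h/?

/x/ is closest: same manner (fricative), place distance 2 (glottal→velar), same voicing; total 2. Next closest is /ʃ/ at distance 4.

x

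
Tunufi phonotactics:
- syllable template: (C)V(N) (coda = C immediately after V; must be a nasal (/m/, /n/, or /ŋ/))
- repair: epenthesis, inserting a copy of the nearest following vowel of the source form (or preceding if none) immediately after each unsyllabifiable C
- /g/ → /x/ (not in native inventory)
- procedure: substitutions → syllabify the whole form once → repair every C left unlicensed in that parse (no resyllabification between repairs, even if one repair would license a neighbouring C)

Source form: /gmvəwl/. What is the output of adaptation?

xəməvəwələ

Substitution: /g/ → /x/, giving /xmvəwl/.
Syllabifying with onset maximization leaves /x/, /m/, /w/, /l/ stranded (only a nasal (/m/, /n/, or /ŋ/) is licensed in coda position; onsets are limited to one consonant).
Each unlicensed consonant becomes the onset of a new syllable: /x/ → /xə/, /m/ → /mə/, /w/ → /wə/, /l/ → /lə/.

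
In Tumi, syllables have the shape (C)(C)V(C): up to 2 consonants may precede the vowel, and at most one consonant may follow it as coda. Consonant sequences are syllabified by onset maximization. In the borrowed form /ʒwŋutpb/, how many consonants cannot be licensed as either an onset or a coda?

3

Syllabifying with onset maximization leaves /ʒ/, /p/, /b/ stranded (at most one coda consonant is licensed; onsets may contain at most 2 consonants).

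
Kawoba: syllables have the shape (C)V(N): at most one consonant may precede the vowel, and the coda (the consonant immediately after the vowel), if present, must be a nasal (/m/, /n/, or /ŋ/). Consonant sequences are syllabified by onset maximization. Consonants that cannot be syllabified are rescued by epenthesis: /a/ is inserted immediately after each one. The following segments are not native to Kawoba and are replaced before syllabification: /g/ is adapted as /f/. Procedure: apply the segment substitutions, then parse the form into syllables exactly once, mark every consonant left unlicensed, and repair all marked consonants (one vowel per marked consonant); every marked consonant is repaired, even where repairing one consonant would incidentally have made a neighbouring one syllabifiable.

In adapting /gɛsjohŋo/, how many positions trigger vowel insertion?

2

After substitution the input is /fɛsjohŋo/.
The unsyllabifiable consonants are /s/, /h/; each receives one epenthetic vowel.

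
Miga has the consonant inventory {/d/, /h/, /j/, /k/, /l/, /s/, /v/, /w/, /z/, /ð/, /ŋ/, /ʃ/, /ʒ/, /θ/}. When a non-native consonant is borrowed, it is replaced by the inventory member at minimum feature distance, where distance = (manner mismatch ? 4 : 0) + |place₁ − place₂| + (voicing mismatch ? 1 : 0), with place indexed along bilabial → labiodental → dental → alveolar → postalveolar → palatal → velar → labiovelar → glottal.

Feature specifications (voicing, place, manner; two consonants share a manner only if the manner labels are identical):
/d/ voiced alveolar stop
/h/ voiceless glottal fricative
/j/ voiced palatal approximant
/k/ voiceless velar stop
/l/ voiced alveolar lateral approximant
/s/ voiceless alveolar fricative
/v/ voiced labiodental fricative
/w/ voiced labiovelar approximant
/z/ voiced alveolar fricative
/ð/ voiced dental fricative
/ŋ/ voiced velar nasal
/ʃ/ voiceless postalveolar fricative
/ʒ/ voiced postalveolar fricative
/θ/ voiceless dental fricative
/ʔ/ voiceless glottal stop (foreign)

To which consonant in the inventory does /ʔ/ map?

k

/k/ is closest: same manner (stop), place distance 2 (glottal→velar), same voicing; total 2. Next closest is /h/ at distance 4.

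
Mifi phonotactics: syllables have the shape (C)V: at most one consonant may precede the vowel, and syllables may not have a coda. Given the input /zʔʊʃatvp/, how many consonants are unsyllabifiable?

The consonants /z/, /t/, /v/, /p/ cannot be parsed into a legal (C)V syllable (no codas are permitted; onsets are limited to one consonant).

4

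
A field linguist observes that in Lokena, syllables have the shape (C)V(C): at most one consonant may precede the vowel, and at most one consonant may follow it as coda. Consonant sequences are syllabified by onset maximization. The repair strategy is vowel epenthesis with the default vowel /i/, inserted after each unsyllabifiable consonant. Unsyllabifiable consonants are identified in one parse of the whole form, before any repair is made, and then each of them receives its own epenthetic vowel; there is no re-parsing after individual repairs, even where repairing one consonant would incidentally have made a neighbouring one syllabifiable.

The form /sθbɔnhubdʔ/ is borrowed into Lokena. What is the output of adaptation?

The consonants /s/, /θ/, /d/, /ʔ/ cannot be parsed into a legal (C)V(C) syllable (at most one coda consonant is licensed; onsets are limited to one consonant).
Each unlicensed consonant becomes the onset of a new syllable: /s/ → /si/, /θ/ → /θi/, /d/ → /di/, /ʔ/ → /ʔi/.

siθibɔnhubdiʔi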